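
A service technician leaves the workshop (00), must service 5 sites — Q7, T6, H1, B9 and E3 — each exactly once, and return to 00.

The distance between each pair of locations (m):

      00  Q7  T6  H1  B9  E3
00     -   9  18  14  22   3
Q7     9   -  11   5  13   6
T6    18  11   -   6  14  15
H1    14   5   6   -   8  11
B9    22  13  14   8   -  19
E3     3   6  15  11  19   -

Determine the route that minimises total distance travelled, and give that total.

Shortest round trip = 54 m.

With 5 stops there are 5!/2 = 60 distinct round trips (a route and its reverse cost the same).
00 → Q7 → T6 → H1 → B9 → E3 → 00: 9+11+6+8+19+3 = 56
00 → Q7 → T6 → H1 → E3 → B9 → 00: 9+11+6+11+19+22 = 78
00 → Q7 → T6 → B9 → H1 → E3 → 00: 9+11+14+8+11+3 = 56
00 → Q7 → T6 → B9 → E3 → H1 → 00: 9+11+14+19+11+14 = 78
00 → Q7 → T6 → E3 → H1 → B9 → 00: 9+11+15+11+8+22 = 76
00 → Q7 → T6 → E3 → B9 → H1 → 00: 9+11+15+19+8+14 = 76
00 → Q7 → H1 → T6 → B9 → E3 → 00: 9+5+6+14+19+3 = 56
00 → Q7 → H1 → T6 → E3 → B9 → 00: 9+5+6+15+19+22 = 76
00 → Q7 → H1 → B9 → T6 → E3 → 00: 9+5+8+14+15+3 = 54
00 → Q7 → H1 → B9 → E3 → T6 → 00: 9+5+8+19+15+18 = 74
00 → Q7 → H1 → E3 → T6 → B9 → 00: 9+5+11+15+14+22 = 76
00 → Q7 → H1 → E3 → B9 → T6 → 00: 9+5+11+19+14+18 = 76
00 → Q7 → B9 → T6 → H1 → E3 → 00: 9+13+14+6+11+3 = 56
00 → Q7 → B9 → T6 → E3 → H1 → 00: 9+13+14+15+11+14 = 76
… (46 more)
The minimum is 54.
One optimal route: 00 → Q7 → H1 → B9 → T6 → E3 → 00 (or its reverse).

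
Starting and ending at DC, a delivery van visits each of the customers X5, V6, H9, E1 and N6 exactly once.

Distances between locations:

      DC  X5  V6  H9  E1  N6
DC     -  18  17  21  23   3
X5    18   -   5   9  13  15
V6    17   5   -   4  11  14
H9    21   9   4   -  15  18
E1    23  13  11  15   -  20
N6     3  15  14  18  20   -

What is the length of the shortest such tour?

Minimum total distance: 65.

DC→X5→V6→H9→E1→N6→DC: 18+5+4+15+20+3 = 65
DC→X5→V6→H9→N6→E1→DC: 18+5+4+18+20+23 = 88
DC→X5→V6→E1→H9→N6→DC: 18+5+11+15+18+3 = 70
DC→X5→V6→E1→N6→H9→DC: 18+5+11+20+18+21 = 93
DC→X5→V6→N6→H9→E1→DC: 18+5+14+18+15+23 = 93
DC→X5→V6→N6→E1→H9→DC: 18+5+14+20+15+21 = 93
DC→X5→H9→V6→E1→N6→DC: 18+9+4+11+20+3 = 65
DC→X5→H9→V6→N6→E1→DC: 18+9+4+14+20+23 = 88
DC→X5→H9→E1→V6→N6→DC: 18+9+15+11+14+3 = 70
DC→X5→H9→E1→N6→V6→DC: 18+9+15+20+14+17 = 93
DC→X5→H9→N6→V6→E1→DC: 18+9+18+14+11+23 = 93
DC→X5→H9→N6→E1→V6→DC: 18+9+18+20+11+17 = 93
DC→X5→E1→V6→H9→N6→DC: 18+13+11+4+18+3 = 67
DC→X5→E1→V6→N6→H9→DC: 18+13+11+14+18+21 = 95
… (46 more)
The minimum is 65.
One optimal route: DC → X5 → V6 → H9 → E1 → N6 → DC (or its reverse).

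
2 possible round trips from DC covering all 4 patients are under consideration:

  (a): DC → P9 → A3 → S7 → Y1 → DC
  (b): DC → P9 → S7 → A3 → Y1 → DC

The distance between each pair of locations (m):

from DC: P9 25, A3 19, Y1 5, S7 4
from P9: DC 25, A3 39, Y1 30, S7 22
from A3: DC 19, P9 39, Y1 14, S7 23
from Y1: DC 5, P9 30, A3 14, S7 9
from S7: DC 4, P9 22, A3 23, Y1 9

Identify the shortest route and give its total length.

89 m — (b) is the shortest.

(a): 25 + 39 + 23 + 9 + 5 = 101
(b): 25 + 22 + 23 + 14 + 5 = 89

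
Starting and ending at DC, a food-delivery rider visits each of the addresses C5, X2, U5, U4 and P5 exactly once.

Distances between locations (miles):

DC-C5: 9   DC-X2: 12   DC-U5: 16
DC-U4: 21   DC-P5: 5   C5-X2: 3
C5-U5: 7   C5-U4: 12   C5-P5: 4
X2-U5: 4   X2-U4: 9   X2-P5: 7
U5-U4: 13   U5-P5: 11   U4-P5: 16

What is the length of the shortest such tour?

Shortest round trip = 50 miles.

DC-C5-X2-U5-U4-P5-DC: 9+3+4+13+16+5 = 50
DC-C5-X2-U5-P5-U4-DC: 9+3+4+11+16+21 = 64
DC-C5-X2-U4-U5-P5-DC: 9+3+9+13+11+5 = 50
DC-C5-X2-U4-P5-U5-DC: 9+3+9+16+11+16 = 64
DC-C5-X2-P5-U5-U4-DC: 9+3+7+11+13+21 = 64
DC-C5-X2-P5-U4-U5-DC: 9+3+7+16+13+16 = 64
DC-C5-U5-X2-U4-P5-DC: 9+7+4+9+16+5 = 50
DC-C5-U5-X2-P5-U4-DC: 9+7+4+7+16+21 = 64
DC-C5-U5-U4-X2-P5-DC: 9+7+13+9+7+5 = 50
DC-C5-U5-U4-P5-X2-DC: 9+7+13+16+7+12 = 64
DC-C5-U5-P5-X2-U4-DC: 9+7+11+7+9+21 = 64
DC-C5-U5-P5-U4-X2-DC: 9+7+11+16+9+12 = 64
DC-C5-U4-X2-U5-P5-DC: 9+12+9+4+11+5 = 50
DC-C5-U4-X2-P5-U5-DC: 9+12+9+7+11+16 = 64
… (46 more)
The minimum is 50.
One optimal route: DC → C5 → X2 → U5 → U4 → P5 → DC (or its reverse).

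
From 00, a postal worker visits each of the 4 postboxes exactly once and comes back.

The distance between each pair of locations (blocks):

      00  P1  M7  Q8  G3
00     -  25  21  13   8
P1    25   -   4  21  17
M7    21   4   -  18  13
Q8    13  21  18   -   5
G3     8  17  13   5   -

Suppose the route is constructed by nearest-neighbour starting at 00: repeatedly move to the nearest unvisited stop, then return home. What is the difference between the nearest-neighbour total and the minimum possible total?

The nearest-neighbour route is 1 blocks longer than optimal.

00: G3=8, Q8=13, M7=21, P1=25 ⇒ G3
G3: Q8=5, M7=13, P1=17 ⇒ Q8
Q8: M7=18, P1=21 ⇒ M7
M7: P1=4 ⇒ P1
NN route 00 → G3 → Q8 → M7 → P1 → 00 costs 60.
Optimal: 00 → M7 → P1 → Q8 → G3 → 00 costs 59 (by enumerating all 12 distinct tours).
Excess = 60 − 59 = 1.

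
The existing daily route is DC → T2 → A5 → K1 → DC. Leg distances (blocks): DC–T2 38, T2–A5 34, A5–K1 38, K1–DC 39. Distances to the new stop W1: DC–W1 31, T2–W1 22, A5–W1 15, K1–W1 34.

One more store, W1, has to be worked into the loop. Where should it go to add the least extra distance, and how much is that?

+3 blocks — insert W1 between T2 and A5.

Insertion cost between consecutive stops i–j is d(i,W1) + d(W1,j) − d(i,j):
  between DC and T2: 31 + 22 − 38 = 15
  between T2 and A5: 22 + 15 − 34 = 3
  between A5 and K1: 15 + 34 − 38 = 11
  between K1 and DC: 34 + 31 − 39 = 26
Cheapest insertion is between T2 and A5, adding 3.
New total = 149 + 3 = 152.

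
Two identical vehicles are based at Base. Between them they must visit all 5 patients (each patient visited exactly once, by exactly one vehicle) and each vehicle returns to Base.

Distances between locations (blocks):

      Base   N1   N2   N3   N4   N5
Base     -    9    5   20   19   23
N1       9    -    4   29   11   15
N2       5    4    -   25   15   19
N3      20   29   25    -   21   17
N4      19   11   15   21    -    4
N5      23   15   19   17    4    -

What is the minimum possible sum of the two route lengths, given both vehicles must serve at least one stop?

There are 2^4 − 1 = 15 ways to divide the 5 stops into two non-empty groups. For each, the best each vehicle can do is its own shortest tour through its group:
  {N1} + {N2, N3, N4, N5}: 18 + 61 = 79
  {N2} + {N1, N3, N4, N5}: 10 + 61 = 71
  {N1, N2} + {N3, N4, N5}: 18 + 60 = 78
  {N3} + {N1, N2, N4, N5}: 40 + 47 = 87
  {N1, N3} + {N2, N4, N5}: 58 + 47 = 105
  {N2, N3} + {N1, N4, N5}: 50 + 47 = 97
  … (15 splits in total)
Best: vehicle 1 Base → N2 → Base = 10; vehicle 2 Base → N1 → N4 → N5 → N3 → Base = 61; combined 71.

Minimum combined distance: 71 blocks.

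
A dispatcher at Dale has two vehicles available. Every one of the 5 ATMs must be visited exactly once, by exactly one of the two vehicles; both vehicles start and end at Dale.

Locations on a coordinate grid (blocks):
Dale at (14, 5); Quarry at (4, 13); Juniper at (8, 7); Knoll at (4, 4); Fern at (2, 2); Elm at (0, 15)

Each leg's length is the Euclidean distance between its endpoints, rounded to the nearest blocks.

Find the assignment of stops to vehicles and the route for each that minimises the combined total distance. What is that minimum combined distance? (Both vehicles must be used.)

Minimum combined distance: 55 blocks.

Check every non-empty split of the stops between the two vehicles; for each half take its own optimal tour:
  {Quarry} + {Juniper, Knoll, Fern, Elm}: 26 + 43 = 69
  {Juniper} + {Quarry, Knoll, Fern, Elm}: 12 + 43 = 55
  {Quarry, Juniper} + {Knoll, Fern, Elm}: 26 + 43 = 69
  {Knoll} + {Quarry, Juniper, Fern, Elm}: 20 + 42 = 62
  {Quarry, Knoll} + {Juniper, Fern, Elm}: 32 + 42 = 74
  {Juniper, Knoll} + {Quarry, Fern, Elm}: 21 + 42 = 63
  … (15 splits in total)
Best: vehicle 1 Dale → Juniper → Dale = 12; vehicle 2 Dale → Quarry → Elm → Fern → Knoll → Dale = 43; combined 55.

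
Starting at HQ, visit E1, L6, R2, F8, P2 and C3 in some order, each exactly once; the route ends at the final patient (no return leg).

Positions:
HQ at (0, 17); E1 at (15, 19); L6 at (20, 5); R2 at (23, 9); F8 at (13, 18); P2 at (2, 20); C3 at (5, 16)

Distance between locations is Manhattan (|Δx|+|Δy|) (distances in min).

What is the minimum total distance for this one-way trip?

Minimum one-way distance = 50 min.

There are 6! = 720 possible orderings.
HQ → E1 → L6 → R2 → F8 → P2 → C3: 17+19+7+19+13+7 = 82
HQ → E1 → L6 → R2 → F8 → C3 → P2: 17+19+7+19+10+7 = 79
HQ → E1 → L6 → R2 → P2 → F8 → C3: 17+19+7+32+13+10 = 98
HQ → E1 → L6 → R2 → P2 → C3 → F8: 17+19+7+32+7+10 = 92
HQ → E1 → L6 → R2 → C3 → F8 → P2: 17+19+7+25+10+13 = 91
HQ → E1 → L6 → R2 → C3 → P2 → F8: 17+19+7+25+7+13 = 88
HQ → E1 → L6 → F8 → R2 → P2 → C3: 17+19+20+19+32+7 = 114
HQ → E1 → L6 → F8 → R2 → C3 → P2: 17+19+20+19+25+7 = 107
… (712 more)
HQ → P2 → C3 → F8 → E1 → R2 → L6: 5+7+10+3+18+7 = 50  ← best
The minimum is 50.
One shortest path: HQ → P2 → C3 → F8 → E1 → R2 → L6.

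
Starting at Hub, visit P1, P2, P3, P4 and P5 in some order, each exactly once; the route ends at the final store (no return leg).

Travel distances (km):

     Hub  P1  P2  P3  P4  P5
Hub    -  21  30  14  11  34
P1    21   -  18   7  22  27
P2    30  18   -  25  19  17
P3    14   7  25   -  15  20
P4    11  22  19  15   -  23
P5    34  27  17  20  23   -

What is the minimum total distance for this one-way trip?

68 km — the minimum one-way total.

There are 5! = 120 possible orderings.
Hub → P1 → P2 → P3 → P4 → P5: 21+18+25+15+23 = 102
Hub → P1 → P2 → P3 → P5 → P4: 21+18+25+20+23 = 107
Hub → P1 → P2 → P4 → P3 → P5: 21+18+19+15+20 = 93
Hub → P1 → P2 → P4 → P5 → P3: 21+18+19+23+20 = 101
Hub → P1 → P2 → P5 → P3 → P4: 21+18+17+20+15 = 91
Hub → P1 → P2 → P5 → P4 → P3: 21+18+17+23+15 = 94
Hub → P1 → P3 → P2 → P4 → P5: 21+7+25+19+23 = 95
Hub → P1 → P3 → P2 → P5 → P4: 21+7+25+17+23 = 93
Hub → P1 → P3 → P4 → P2 → P5: 21+7+15+19+17 = 79
Hub → P1 → P3 → P4 → P5 → P2: 21+7+15+23+17 = 83
Hub → P1 → P3 → P5 → P2 → P4: 21+7+20+17+19 = 84
Hub → P1 → P3 → P5 → P4 → P2: 21+7+20+23+19 = 90
Hub → P1 → P4 → P2 → P3 → P5: 21+22+19+25+20 = 107
Hub → P1 → P4 → P2 → P5 → P3: 21+22+19+17+20 = 99
… (106 more)
Hub → P4 → P3 → P1 → P2 → P5: 11+15+7+18+17 = 68  ← best
The minimum is 68.
One shortest path: Hub → P4 → P3 → P1 → P2 → P5.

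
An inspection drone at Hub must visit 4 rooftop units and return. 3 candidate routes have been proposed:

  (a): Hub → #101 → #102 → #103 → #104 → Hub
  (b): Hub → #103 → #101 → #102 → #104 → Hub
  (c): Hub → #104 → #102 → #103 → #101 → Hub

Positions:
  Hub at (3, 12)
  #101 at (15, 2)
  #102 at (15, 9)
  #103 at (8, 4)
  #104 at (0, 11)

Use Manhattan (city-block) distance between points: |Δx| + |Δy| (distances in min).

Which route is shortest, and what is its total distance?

(a): 22 + 7 + 12 + 15 + 4 = 60
(b): 13 + 9 + 7 + 17 + 4 = 50
(c): 4 + 17 + 12 + 9 + 22 = 64

50 min — (b) is the shortest.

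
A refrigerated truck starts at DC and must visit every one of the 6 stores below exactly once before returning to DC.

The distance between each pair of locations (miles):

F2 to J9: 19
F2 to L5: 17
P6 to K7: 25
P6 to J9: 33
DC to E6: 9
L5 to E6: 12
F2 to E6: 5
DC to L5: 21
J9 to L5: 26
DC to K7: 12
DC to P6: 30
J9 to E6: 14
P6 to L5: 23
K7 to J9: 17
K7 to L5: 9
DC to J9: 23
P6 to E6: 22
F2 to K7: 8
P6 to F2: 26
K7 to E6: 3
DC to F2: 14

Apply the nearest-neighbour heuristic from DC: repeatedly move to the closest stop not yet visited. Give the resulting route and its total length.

Total distance 116 miles via the nearest-neighbour route DC → E6 → K7 → F2 → L5 → P6 → J9 → DC.

At DC the remaining stops are E6 9, K7 12, F2 14, L5 21, J9 23, P6 30; go to E6.
At E6 the remaining stops are K7 3, F2 5, L5 12, J9 14, P6 22; go to K7.
At K7 the remaining stops are F2 8, L5 9, J9 17, P6 25; go to F2.
At F2 the remaining stops are L5 17, J9 19, P6 26; go to L5.
At L5 the remaining stops are P6 23, J9 26; go to P6.
At P6 the remaining stops are J9 33; go to J9.
Return J9→DC: 23.
Total = 9 + 3 + 8 + 17 + 23 + 33 + 23 = 116.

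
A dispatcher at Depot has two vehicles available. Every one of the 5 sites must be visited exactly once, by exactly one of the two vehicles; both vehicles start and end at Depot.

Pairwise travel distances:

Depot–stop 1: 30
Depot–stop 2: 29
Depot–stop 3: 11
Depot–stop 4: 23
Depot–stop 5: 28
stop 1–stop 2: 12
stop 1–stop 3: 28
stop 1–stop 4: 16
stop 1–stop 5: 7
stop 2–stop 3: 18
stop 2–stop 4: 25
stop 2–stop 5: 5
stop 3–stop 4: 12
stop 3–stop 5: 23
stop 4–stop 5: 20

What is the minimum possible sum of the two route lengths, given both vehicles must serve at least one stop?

102 — the smallest possible combined total.

Check every non-empty split of the stops between the two vehicles; for each half take its own optimal tour:
  {stop 1} + {stop 2, stop 3, stop 4, stop 5}: 60 + 77 = 137
  {stop 2} + {stop 1, stop 3, stop 4, stop 5}: 58 + 74 = 132
  {stop 1, stop 2} + {stop 3, stop 4, stop 5}: 71 + 71 = 142
  {stop 3} + {stop 1, stop 2, stop 4, stop 5}: 22 + 80 = 102
  {stop 1, stop 3} + {stop 2, stop 4, stop 5}: 69 + 77 = 146
  {stop 2, stop 3} + {stop 1, stop 4, stop 5}: 58 + 74 = 132
  … (15 splits in total)
Best: vehicle 1 Depot → stop 3 → Depot = 22; vehicle 2 Depot → stop 2 → stop 5 → stop 1 → stop 4 → Depot = 80; combined 102.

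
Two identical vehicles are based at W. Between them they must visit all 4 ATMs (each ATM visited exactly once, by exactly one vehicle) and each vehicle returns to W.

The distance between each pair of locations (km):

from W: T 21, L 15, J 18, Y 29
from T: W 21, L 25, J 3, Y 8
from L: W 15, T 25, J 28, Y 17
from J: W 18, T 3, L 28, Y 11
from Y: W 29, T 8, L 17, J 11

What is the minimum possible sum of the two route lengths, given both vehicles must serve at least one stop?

88 km — the smallest possible combined total.

There are 2^3 − 1 = 7 ways to divide the 4 stops into two non-empty groups. For each, the best each vehicle can do is its own shortest tour through its group:
  {T} + {L, J, Y}: 42 + 61 = 103
  {L} + {T, J, Y}: 30 + 58 = 88
  {T, L} + {J, Y}: 61 + 58 = 119
  {J} + {T, L, Y}: 36 + 61 = 97
  {T, J} + {L, Y}: 42 + 61 = 103
  {L, J} + {T, Y}: 61 + 58 = 119
  … (7 splits in total)
Best: vehicle 1 W → L → W = 30; vehicle 2 W → T → Y → J → W = 58; combined 88.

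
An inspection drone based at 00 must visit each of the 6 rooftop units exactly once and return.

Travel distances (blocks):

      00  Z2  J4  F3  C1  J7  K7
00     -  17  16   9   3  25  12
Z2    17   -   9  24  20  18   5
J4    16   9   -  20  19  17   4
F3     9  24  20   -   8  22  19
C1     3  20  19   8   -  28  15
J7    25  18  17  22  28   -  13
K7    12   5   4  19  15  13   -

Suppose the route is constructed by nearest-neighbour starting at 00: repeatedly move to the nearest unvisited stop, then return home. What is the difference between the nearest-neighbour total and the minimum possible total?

From 00: C1=3, F3=9, K7=12, J4=16, Z2=17, J7=25 → choose C1 (3).
From C1: F3=8, K7=15, J4=19, Z2=20, J7=28 → choose F3 (8).
From F3: K7=19, J4=20, J7=22, Z2=24 → choose K7 (19).
From K7: J4=4, Z2=5, J7=13 → choose J4 (4).
From J4: Z2=9, J7=17 → choose Z2 (9).
From Z2: J7=18 → choose J7 (18).
NN route 00 → C1 → F3 → K7 → J4 → Z2 → J7 → 00 costs 86.
Optimal: 00 → Z2 → J4 → K7 → J7 → F3 → C1 → 00 costs 76 (by enumerating all 360 distinct tours).
Excess = 86 − 76 = 10.

The nearest-neighbour route is 10 blocks longer than optimal.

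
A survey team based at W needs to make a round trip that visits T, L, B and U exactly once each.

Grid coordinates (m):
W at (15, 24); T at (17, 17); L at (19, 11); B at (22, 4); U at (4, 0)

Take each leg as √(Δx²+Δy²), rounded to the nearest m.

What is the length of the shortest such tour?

There are 12 distinct closed tours to check (reversals are equivalent).
W - T - L - B - U - W: 7+6+8+18+26 = 65
W - T - L - U - B - W: 7+6+19+18+21 = 71
W - T - B - L - U - W: 7+14+8+19+26 = 74
W - T - B - U - L - W: 7+14+18+19+14 = 72
W - T - U - L - B - W: 7+21+19+8+21 = 76
W - T - U - B - L - W: 7+21+18+8+14 = 68
W - L - T - B - U - W: 14+6+14+18+26 = 78
W - L - T - U - B - W: 14+6+21+18+21 = 80
W - L - B - T - U - W: 14+8+14+21+26 = 83
W - L - U - T - B - W: 14+19+21+14+21 = 89
W - B - T - L - U - W: 21+14+6+19+26 = 86
W - B - L - T - U - W: 21+8+6+21+26 = 82
The minimum is 65.
One optimal route: W → T → L → B → U → W (or its reverse).

65 m — the shortest possible round trip.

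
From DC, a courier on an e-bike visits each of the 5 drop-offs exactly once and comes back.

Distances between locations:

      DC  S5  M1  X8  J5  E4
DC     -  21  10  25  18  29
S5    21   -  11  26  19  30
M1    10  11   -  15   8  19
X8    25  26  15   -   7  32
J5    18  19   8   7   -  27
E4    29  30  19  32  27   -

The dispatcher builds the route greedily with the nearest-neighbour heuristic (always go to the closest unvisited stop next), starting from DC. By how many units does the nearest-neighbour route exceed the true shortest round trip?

DC: M1=10, J5=18, S5=21, X8=25, E4=29 ⇒ M1
M1: J5=8, S5=11, X8=15, E4=19 ⇒ J5
J5: X8=7, S5=19, E4=27 ⇒ X8
X8: S5=26, E4=32 ⇒ S5
S5: E4=30 ⇒ E4
NN route DC → M1 → J5 → X8 → S5 → E4 → DC costs 110.
Optimal: DC → S5 → M1 → J5 → X8 → E4 → DC costs 108 (by enumerating all 60 distinct tours).
Excess = 110 − 108 = 2.

2 longer than the optimal tour.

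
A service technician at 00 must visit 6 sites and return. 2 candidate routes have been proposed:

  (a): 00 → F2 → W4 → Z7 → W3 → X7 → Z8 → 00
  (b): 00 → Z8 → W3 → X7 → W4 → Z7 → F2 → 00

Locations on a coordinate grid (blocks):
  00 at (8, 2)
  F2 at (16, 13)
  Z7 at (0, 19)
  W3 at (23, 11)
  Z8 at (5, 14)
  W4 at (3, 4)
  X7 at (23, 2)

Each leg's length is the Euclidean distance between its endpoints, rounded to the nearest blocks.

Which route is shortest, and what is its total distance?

Shortest is (b), total 105 blocks.

(a): 14 + 16 + 15 + 24 + 9 + 22 + 12 = 112
(b): 12 + 18 + 9 + 20 + 15 + 17 + 14 = 105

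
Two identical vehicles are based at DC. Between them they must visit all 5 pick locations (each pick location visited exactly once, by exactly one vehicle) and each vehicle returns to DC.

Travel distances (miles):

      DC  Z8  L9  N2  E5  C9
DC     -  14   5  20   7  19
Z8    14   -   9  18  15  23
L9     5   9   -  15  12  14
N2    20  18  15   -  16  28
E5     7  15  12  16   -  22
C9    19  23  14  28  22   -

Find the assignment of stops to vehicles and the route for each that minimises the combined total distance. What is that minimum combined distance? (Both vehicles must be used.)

Minimum combined distance: 93 miles.

Check every non-empty split of the stops between the two vehicles; for each half take its own optimal tour:
  {Z8} + {L9, N2, E5, C9}: 28 + 70 = 98
  {L9} + {Z8, N2, E5, C9}: 10 + 83 = 93
  {Z8, L9} + {N2, E5, C9}: 28 + 70 = 98
  {N2} + {Z8, L9, E5, C9}: 40 + 64 = 104
  {Z8, N2} + {L9, E5, C9}: 52 + 48 = 100
  {L9, N2} + {Z8, E5, C9}: 40 + 64 = 104
  … (15 splits in total)
Best: vehicle 1 DC → L9 → DC = 10; vehicle 2 DC → E5 → N2 → Z8 → C9 → DC = 83; combined 93.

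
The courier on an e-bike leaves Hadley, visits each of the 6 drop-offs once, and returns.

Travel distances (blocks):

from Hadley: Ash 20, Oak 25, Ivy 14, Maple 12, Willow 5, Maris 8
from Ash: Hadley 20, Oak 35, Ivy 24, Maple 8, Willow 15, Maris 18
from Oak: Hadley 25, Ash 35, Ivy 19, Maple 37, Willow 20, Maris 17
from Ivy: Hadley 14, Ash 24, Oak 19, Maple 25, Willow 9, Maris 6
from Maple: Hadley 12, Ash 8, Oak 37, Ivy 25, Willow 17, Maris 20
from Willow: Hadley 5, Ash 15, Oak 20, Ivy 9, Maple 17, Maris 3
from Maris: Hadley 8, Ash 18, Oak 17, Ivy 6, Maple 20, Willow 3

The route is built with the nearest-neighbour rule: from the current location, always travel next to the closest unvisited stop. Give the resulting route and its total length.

At Hadley the remaining stops are Willow 5, Maris 8, Maple 12, Ivy 14, Ash 20, Oak 25; go to Willow.
At Willow the remaining stops are Maris 3, Ivy 9, Ash 15, Maple 17, Oak 20; go to Maris.
At Maris the remaining stops are Ivy 6, Oak 17, Ash 18, Maple 20; go to Ivy.
At Ivy the remaining stops are Oak 19, Ash 24, Maple 25; go to Oak.
At Oak the remaining stops are Ash 35, Maple 37; go to Ash.
At Ash the remaining stops are Maple 8; go to Maple.
Return Maple→Hadley: 12.
Total = 5 + 3 + 6 + 19 + 35 + 8 + 12 = 88.

88 blocks along Hadley → Willow → Maris → Ivy → Oak → Ash → Maple → Hadley.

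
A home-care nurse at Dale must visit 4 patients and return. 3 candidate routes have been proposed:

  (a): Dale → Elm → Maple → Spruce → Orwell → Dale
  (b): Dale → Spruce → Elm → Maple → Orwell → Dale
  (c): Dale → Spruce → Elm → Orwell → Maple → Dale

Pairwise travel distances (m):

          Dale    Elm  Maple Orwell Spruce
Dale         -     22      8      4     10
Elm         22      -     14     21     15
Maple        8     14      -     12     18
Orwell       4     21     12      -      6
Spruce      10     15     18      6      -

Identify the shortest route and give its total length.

(a): 22 + 14 + 18 + 6 + 4 = 64
(b): 10 + 15 + 14 + 12 + 4 = 55
(c): 10 + 15 + 21 + 12 + 8 = 66

Shortest is (b), total 55 m.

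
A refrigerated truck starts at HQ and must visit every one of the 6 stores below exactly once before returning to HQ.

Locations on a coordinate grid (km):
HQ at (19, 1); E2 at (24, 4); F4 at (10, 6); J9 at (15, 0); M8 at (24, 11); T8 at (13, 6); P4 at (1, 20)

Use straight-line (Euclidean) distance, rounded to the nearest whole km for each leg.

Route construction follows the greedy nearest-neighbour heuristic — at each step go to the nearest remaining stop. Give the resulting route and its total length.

Total distance 85 km via the nearest-neighbour route HQ → J9 → T8 → F4 → E2 → M8 → P4 → HQ.

From HQ: distances to unvisited — J9=4, E2=6, T8=8, F4=10, M8=11, P4=26. Nearest is J9 (4).
From J9: distances to unvisited — T8=6, F4=8, E2=10, M8=14, P4=24. Nearest is T8 (6).
From T8: distances to unvisited — F4=3, E2=11, M8=12, P4=18. Nearest is F4 (3).
From F4: distances to unvisited — E2=14, M8=15, P4=17. Nearest is E2 (14).
From E2: distances to unvisited — M8=7, P4=28. Nearest is M8 (7).
From M8: distances to unvisited — P4=25. Nearest is P4 (25).
Return P4→HQ: 26.
Total = 4 + 6 + 3 + 14 + 7 + 25 + 26 = 85.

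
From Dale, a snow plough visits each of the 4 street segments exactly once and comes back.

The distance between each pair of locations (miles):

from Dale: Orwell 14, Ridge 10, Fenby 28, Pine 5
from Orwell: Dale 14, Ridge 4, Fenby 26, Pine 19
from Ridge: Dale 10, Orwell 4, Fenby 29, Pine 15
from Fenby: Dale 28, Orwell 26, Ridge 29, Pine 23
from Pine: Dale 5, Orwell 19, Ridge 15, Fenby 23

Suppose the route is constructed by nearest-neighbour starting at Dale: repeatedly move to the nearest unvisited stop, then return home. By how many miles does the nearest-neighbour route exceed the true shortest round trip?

Excess over optimum: 10 miles.

From Dale: Pine=5, Ridge=10, Orwell=14, Fenby=28 → choose Pine (5).
From Pine: Ridge=15, Orwell=19, Fenby=23 → choose Ridge (15).
From Ridge: Orwell=4, Fenby=29 → choose Orwell (4).
From Orwell: Fenby=26 → choose Fenby (26).
NN route Dale → Pine → Ridge → Orwell → Fenby → Dale costs 78.
Optimal: Dale → Ridge → Orwell → Fenby → Pine → Dale costs 68 (by enumerating all 12 distinct tours).
Excess = 78 − 68 = 10.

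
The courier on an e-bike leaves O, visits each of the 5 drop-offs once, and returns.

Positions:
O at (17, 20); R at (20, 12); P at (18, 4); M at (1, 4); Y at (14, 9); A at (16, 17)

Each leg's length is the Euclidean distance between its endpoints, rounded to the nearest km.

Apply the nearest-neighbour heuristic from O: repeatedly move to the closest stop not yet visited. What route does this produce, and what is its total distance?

62 km along O → A → R → Y → P → M → O.

At O the remaining stops are A 3, R 9, Y 11, P 16, M 23; go to A.
At A the remaining stops are R 6, Y 8, P 13, M 20; go to R.
At R the remaining stops are Y 7, P 8, M 21; go to Y.
At Y the remaining stops are P 6, M 14; go to P.
At P the remaining stops are M 17; go to M.
Return M→O: 23.
Total = 3 + 6 + 7 + 6 + 17 + 23 = 62.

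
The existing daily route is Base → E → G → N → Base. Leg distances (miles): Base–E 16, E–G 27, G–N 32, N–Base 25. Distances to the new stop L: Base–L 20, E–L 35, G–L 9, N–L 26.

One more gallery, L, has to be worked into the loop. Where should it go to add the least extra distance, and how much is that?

Insertion cost between consecutive stops i–j is d(i,L) + d(L,j) − d(i,j):
  between Base and E: 20 + 35 − 16 = 39
  between E and G: 35 + 9 − 27 = 17
  between G and N: 9 + 26 − 32 = 3
  between N and Base: 26 + 20 − 25 = 21
Cheapest insertion is between G and N, adding 3.
New total = 100 + 3 = 103.

Minimum extra distance: 3 miles, inserting L between G and N.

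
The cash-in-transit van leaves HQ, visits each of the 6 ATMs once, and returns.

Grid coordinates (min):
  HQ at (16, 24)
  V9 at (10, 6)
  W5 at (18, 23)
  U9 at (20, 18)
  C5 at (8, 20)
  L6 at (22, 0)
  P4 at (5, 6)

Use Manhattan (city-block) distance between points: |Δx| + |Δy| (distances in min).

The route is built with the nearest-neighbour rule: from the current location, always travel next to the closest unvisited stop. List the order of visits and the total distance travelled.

Total distance 98 min via the nearest-neighbour route HQ → W5 → U9 → C5 → V9 → P4 → L6 → HQ.

At HQ the remaining stops are W5 3, U9 10, C5 12, V9 24, P4 29, L6 30; go to W5.
At W5 the remaining stops are U9 7, C5 13, V9 25, L6 27, P4 30; go to U9.
At U9 the remaining stops are C5 14, L6 20, V9 22, P4 27; go to C5.
At C5 the remaining stops are V9 16, P4 17, L6 34; go to V9.
At V9 the remaining stops are P4 5, L6 18; go to P4.
At P4 the remaining stops are L6 23; go to L6.
Return L6→HQ: 30.
Total = 3 + 7 + 14 + 16 + 5 + 23 + 30 = 98.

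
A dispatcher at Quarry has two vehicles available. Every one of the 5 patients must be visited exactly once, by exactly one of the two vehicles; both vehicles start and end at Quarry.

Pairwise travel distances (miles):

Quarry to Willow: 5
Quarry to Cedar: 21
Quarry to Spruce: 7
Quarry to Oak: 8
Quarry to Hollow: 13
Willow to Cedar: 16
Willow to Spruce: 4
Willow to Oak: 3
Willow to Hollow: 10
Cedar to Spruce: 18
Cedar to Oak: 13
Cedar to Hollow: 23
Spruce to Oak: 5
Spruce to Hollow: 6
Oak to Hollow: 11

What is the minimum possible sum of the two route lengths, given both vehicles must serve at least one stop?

Minimum combined distance: 67 miles.

Check every non-empty split of the stops between the two vehicles; for each half take its own optimal tour:
  {Willow} + {Cedar, Spruce, Oak, Hollow}: 10 + 57 = 67
  {Cedar} + {Willow, Spruce, Oak, Hollow}: 42 + 32 = 74
  {Willow, Cedar} + {Spruce, Oak, Hollow}: 42 + 32 = 74
  {Spruce} + {Willow, Cedar, Oak, Hollow}: 14 + 57 = 71
  {Willow, Spruce} + {Cedar, Oak, Hollow}: 16 + 57 = 73
  {Cedar, Spruce} + {Willow, Oak, Hollow}: 46 + 32 = 78
  … (15 splits in total)
Best: vehicle 1 Quarry → Willow → Quarry = 10; vehicle 2 Quarry → Spruce → Hollow → Cedar → Oak → Quarry = 57; combined 67.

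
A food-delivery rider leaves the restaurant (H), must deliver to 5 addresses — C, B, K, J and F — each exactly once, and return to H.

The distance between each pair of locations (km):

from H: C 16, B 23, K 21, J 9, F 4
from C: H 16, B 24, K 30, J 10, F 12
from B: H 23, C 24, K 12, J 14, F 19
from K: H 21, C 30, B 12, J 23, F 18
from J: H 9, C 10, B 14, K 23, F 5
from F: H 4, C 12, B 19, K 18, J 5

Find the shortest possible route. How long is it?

There are 60 distinct closed tours to check (reversals are equivalent).
H - C - B - K - J - F - H: 16+24+12+23+5+4 = 84
H - C - B - K - F - J - H: 16+24+12+18+5+9 = 84
H - C - B - J - K - F - H: 16+24+14+23+18+4 = 99
H - C - B - J - F - K - H: 16+24+14+5+18+21 = 98
H - C - B - F - K - J - H: 16+24+19+18+23+9 = 109
H - C - B - F - J - K - H: 16+24+19+5+23+21 = 108
H - C - K - B - J - F - H: 16+30+12+14+5+4 = 81
H - C - K - B - F - J - H: 16+30+12+19+5+9 = 91
H - C - K - J - B - F - H: 16+30+23+14+19+4 = 106
H - C - K - J - F - B - H: 16+30+23+5+19+23 = 116
H - C - K - F - B - J - H: 16+30+18+19+14+9 = 106
H - C - K - F - J - B - H: 16+30+18+5+14+23 = 106
H - C - J - B - K - F - H: 16+10+14+12+18+4 = 74
H - C - J - B - F - K - H: 16+10+14+19+18+21 = 98
… (46 more)
H - K - B - J - C - F - H: 21+12+14+10+12+4 = 73  ← best
The minimum is 73.
One optimal route: H → K → B → J → C → F → H (or its reverse).

73 km — the shortest possible round trip.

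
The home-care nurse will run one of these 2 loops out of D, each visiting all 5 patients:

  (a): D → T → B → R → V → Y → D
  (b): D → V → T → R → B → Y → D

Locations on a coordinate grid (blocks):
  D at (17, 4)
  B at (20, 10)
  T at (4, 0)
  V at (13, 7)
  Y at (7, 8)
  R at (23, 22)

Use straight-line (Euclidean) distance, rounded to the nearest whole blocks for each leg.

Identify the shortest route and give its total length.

Shortest is (a), total 80 blocks.

(a): 14 + 19 + 12 + 18 + 6 + 11 = 80
(b): 5 + 11 + 29 + 12 + 13 + 11 = 81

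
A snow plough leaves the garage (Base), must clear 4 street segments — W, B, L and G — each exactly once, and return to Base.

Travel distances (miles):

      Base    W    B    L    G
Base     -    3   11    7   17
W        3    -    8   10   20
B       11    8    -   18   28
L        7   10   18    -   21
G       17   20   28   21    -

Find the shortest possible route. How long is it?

Base - W - B - L - G - Base: 3+8+18+21+17 = 67
Base - W - B - G - L - Base: 3+8+28+21+7 = 67
Base - W - L - B - G - Base: 3+10+18+28+17 = 76
Base - W - L - G - B - Base: 3+10+21+28+11 = 73
Base - W - G - B - L - Base: 3+20+28+18+7 = 76
Base - W - G - L - B - Base: 3+20+21+18+11 = 73
Base - B - W - L - G - Base: 11+8+10+21+17 = 67
Base - B - W - G - L - Base: 11+8+20+21+7 = 67
Base - B - L - W - G - Base: 11+18+10+20+17 = 76
Base - B - G - W - L - Base: 11+28+20+10+7 = 76
Base - L - W - B - G - Base: 7+10+8+28+17 = 70
Base - L - B - W - G - Base: 7+18+8+20+17 = 70
The minimum is 67.
One optimal route: Base → W → B → L → G → Base (or its reverse).

Minimum total distance: 67 miles.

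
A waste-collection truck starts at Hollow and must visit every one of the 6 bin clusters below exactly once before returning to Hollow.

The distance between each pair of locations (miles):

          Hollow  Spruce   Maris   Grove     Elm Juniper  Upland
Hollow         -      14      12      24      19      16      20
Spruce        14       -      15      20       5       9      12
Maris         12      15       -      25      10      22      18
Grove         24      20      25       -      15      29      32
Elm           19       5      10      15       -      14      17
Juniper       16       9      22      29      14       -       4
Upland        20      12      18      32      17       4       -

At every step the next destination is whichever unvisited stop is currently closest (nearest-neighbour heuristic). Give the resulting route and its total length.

Nearest-neighbour total = 96 miles; route Hollow → Maris → Elm → Spruce → Juniper → Upland → Grove → Hollow.

From Hollow: distances to unvisited — Maris=12, Spruce=14, Juniper=16, Elm=19, Upland=20, Grove=24. Nearest is Maris (12).
From Maris: distances to unvisited — Elm=10, Spruce=15, Upland=18, Juniper=22, Grove=25. Nearest is Elm (10).
From Elm: distances to unvisited — Spruce=5, Juniper=14, Grove=15, Upland=17. Nearest is Spruce (5).
From Spruce: distances to unvisited — Juniper=9, Upland=12, Grove=20. Nearest is Juniper (9).
From Juniper: distances to unvisited — Upland=4, Grove=29. Nearest is Upland (4).
From Upland: distances to unvisited — Grove=32. Nearest is Grove (32).
Return Grove→Hollow: 24.
Total = 12 + 10 + 5 + 9 + 4 + 32 + 24 = 96.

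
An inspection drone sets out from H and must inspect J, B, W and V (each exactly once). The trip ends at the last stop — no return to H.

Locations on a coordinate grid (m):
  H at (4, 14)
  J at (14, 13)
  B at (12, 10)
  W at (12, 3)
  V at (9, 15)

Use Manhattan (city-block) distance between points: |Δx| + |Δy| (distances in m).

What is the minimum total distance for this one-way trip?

Minimum one-way distance = 25 m.

There are 4! = 24 possible orderings.
H→J→B→W→V: 11+5+7+15 = 38
H→J→B→V→W: 11+5+8+15 = 39
H→J→W→B→V: 11+12+7+8 = 38
H→J→W→V→B: 11+12+15+8 = 46
H→J→V→B→W: 11+7+8+7 = 33
H→J→V→W→B: 11+7+15+7 = 40
H→B→J→W→V: 12+5+12+15 = 44
H→B→J→V→W: 12+5+7+15 = 39
H→B→W→J→V: 12+7+12+7 = 38
H→B→W→V→J: 12+7+15+7 = 41
H→B→V→J→W: 12+8+7+12 = 39
H→B→V→W→J: 12+8+15+12 = 47
H→W→J→B→V: 19+12+5+8 = 44
H→W→J→V→B: 19+12+7+8 = 46
… (10 more)
H→V→J→B→W: 6+7+5+7 = 25  ← best
The minimum is 25.
One shortest path: H → V → J → B → W.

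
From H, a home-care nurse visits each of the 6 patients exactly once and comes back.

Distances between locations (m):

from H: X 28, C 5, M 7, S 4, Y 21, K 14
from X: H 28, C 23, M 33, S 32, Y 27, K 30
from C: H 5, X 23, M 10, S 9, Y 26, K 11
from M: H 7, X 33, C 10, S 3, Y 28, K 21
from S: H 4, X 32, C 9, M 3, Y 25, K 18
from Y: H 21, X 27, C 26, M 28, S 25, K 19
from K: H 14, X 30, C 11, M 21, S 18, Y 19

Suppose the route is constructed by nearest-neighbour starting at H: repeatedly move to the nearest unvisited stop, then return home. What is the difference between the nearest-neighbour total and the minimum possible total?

H: S=4, C=5, M=7, K=14, Y=21, X=28 ⇒ S
S: M=3, C=9, K=18, Y=25, X=32 ⇒ M
M: C=10, K=21, Y=28, X=33 ⇒ C
C: K=11, X=23, Y=26 ⇒ K
K: Y=19, X=30 ⇒ Y
Y: X=27 ⇒ X
NN route H → S → M → C → K → Y → X → H costs 102.
Optimal: H → S → M → C → X → Y → K → H costs 100 (by enumerating all 360 distinct tours).
Excess = 102 − 100 = 2.

Excess over optimum: 2 m.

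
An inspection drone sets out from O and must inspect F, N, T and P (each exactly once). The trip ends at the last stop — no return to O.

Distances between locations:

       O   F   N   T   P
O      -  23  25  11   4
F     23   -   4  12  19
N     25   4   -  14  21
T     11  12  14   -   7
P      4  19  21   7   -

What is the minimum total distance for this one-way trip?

There are 4! = 24 possible orderings.
O→F→N→T→P: 23+4+14+7 = 48
O→F→N→P→T: 23+4+21+7 = 55
O→F→T→N→P: 23+12+14+21 = 70
O→F→T→P→N: 23+12+7+21 = 63
O→F→P→N→T: 23+19+21+14 = 77
O→F→P→T→N: 23+19+7+14 = 63
O→N→F→T→P: 25+4+12+7 = 48
O→N→F→P→T: 25+4+19+7 = 55
O→N→T→F→P: 25+14+12+19 = 70
O→N→T→P→F: 25+14+7+19 = 65
O→N→P→F→T: 25+21+19+12 = 77
O→N→P→T→F: 25+21+7+12 = 65
O→T→F→N→P: 11+12+4+21 = 48
O→T→F→P→N: 11+12+19+21 = 63
… (10 more)
O→P→T→F→N: 4+7+12+4 = 27  ← best
The minimum is 27.
One shortest path: O → P → T → F → N.

Minimum one-way distance = 27.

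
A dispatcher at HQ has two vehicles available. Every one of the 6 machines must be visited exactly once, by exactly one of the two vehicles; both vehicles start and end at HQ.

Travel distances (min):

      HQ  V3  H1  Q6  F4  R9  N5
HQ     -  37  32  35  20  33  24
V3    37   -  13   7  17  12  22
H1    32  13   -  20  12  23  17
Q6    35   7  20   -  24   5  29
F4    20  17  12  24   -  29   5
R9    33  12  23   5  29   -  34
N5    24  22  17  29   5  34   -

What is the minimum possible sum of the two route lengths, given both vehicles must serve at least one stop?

138 min — the smallest possible combined total.

Try each way of splitting the stops between the two vehicles (each non-empty) and, for each split, find the best tour for each vehicle:
  {V3} + {H1, Q6, F4, R9, N5}: 74 + 99 = 173
  {H1} + {V3, Q6, F4, R9, N5}: 64 + 91 = 155
  {V3, H1} + {Q6, F4, R9, N5}: 82 + 91 = 173
  {Q6} + {V3, H1, F4, R9, N5}: 70 + 99 = 169
  {V3, Q6} + {H1, F4, R9, N5}: 79 + 97 = 176
  {H1, Q6} + {V3, F4, R9, N5}: 87 + 91 = 178
  … (31 splits in total)
  {V3, H1, Q6, F4, R9} + {N5}: 90 + 48 = 138  ← best
Best: vehicle 1 HQ → F4 → H1 → V3 → Q6 → R9 → HQ = 90; vehicle 2 HQ → N5 → HQ = 48; combined 138.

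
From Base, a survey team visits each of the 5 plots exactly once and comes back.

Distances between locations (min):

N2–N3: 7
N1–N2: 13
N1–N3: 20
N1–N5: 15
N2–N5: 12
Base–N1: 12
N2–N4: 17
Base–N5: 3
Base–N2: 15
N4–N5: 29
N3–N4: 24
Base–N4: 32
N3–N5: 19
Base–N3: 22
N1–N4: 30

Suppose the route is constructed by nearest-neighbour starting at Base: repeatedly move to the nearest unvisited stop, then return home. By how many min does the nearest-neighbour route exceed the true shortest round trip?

16 min longer than the optimal tour.

From Base: N5=3, N1=12, N2=15, N3=22, N4=32 → choose N5 (3).
From N5: N2=12, N1=15, N3=19, N4=29 → choose N2 (12).
From N2: N3=7, N1=13, N4=17 → choose N3 (7).
From N3: N1=20, N4=24 → choose N1 (20).
From N1: N4=30 → choose N4 (30).
NN route Base → N5 → N2 → N3 → N1 → N4 → Base costs 104.
Optimal: Base → N1 → N2 → N3 → N4 → N5 → Base costs 88 (by enumerating all 60 distinct tours).
Excess = 104 − 88 = 16.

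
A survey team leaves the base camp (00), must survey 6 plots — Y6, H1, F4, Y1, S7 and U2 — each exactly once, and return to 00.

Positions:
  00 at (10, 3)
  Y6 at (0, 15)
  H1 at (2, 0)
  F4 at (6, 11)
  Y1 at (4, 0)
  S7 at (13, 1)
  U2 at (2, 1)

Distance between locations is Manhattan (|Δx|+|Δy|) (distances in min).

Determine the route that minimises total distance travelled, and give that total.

There are 360 distinct closed tours to check (reversals are equivalent).
00 - Y6 - H1 - F4 - Y1 - S7 - U2 - 00: 22+17+15+13+10+11+10 = 98
00 - Y6 - H1 - F4 - Y1 - U2 - S7 - 00: 22+17+15+13+3+11+5 = 86
00 - Y6 - H1 - F4 - S7 - Y1 - U2 - 00: 22+17+15+17+10+3+10 = 94
00 - Y6 - H1 - F4 - S7 - U2 - Y1 - 00: 22+17+15+17+11+3+9 = 94
00 - Y6 - H1 - F4 - U2 - Y1 - S7 - 00: 22+17+15+14+3+10+5 = 86
00 - Y6 - H1 - F4 - U2 - S7 - Y1 - 00: 22+17+15+14+11+10+9 = 98
00 - Y6 - H1 - Y1 - F4 - S7 - U2 - 00: 22+17+2+13+17+11+10 = 92
00 - Y6 - H1 - Y1 - F4 - U2 - S7 - 00: 22+17+2+13+14+11+5 = 84
… (352 more)
00 - F4 - Y6 - U2 - H1 - Y1 - S7 - 00: 12+10+16+1+2+10+5 = 56  ← best
The minimum is 56.
One optimal route: 00 → F4 → Y6 → U2 → H1 → Y1 → S7 → 00 (or its reverse).

Minimum total distance: 56 min.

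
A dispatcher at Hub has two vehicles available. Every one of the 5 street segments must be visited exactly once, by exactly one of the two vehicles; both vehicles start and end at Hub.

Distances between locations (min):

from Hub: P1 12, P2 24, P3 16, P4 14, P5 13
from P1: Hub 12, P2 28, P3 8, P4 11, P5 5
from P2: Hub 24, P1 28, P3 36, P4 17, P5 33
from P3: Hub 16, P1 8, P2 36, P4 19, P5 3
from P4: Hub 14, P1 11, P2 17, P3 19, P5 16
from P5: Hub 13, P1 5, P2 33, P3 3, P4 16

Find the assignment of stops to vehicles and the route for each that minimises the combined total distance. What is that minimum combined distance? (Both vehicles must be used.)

Try each way of splitting the stops between the two vehicles (each non-empty) and, for each split, find the best tour for each vehicle:
  {P1} + {P2, P3, P4, P5}: 24 + 76 = 100
  {P2} + {P1, P3, P4, P5}: 48 + 49 = 97
  {P1, P2} + {P3, P4, P5}: 64 + 49 = 113
  {P3} + {P1, P2, P4, P5}: 32 + 70 = 102
  {P1, P3} + {P2, P4, P5}: 36 + 70 = 106
  {P2, P3} + {P1, P4, P5}: 76 + 43 = 119
  … (15 splits in total)
  {P2, P4} + {P1, P3, P5}: 55 + 36 = 91  ← best
Best: vehicle 1 Hub → P2 → P4 → Hub = 55; vehicle 2 Hub → P1 → P3 → P5 → Hub = 36; combined 91.

Minimum combined distance: 91 min.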